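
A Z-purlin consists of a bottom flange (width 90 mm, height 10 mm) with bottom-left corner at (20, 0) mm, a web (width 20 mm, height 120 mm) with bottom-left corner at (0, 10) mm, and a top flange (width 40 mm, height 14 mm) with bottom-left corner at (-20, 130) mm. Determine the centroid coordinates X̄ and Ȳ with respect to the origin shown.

X̄ = 21.37 mm, Ȳ = 64.56 mm

bottom flange: A = 90 × 10 = 900.00, centroid at (65.00, 5.00).
web: A = 20 × 120 = 2400.00, centroid at (10.00, 70.00).
top flange: A = 40 × 14 = 560.00, centroid at (0.00, 137.00).
ΣA = 3860.00 mm², ΣAX̄ = 82500.00 mm³, ΣAȲ = 249220.00 mm³.
X̄ = 82500.00/3860.00 = 21.37 mm; Ȳ = 249220.00/3860.00 = 64.56 mm.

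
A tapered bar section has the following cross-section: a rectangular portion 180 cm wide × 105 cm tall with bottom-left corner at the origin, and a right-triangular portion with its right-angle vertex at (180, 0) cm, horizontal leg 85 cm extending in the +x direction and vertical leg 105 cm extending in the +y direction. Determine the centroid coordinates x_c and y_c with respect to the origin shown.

rectangular portion: A = 180 × 105 = 18900.00, centroid at (90.00, 52.50).
triangular portion: A = ½·85·105 = 4462.50, centroid at (208.33, 35.00).
ΣA = 23362.50 cm², ΣAx_c = 2630687.50 cm³, ΣAy_c = 1148437.50 cm³.
x_c = 2630687.50/23362.50 = 112.60 cm; y_c = 1148437.50/23362.50 = 49.16 cm.

x_c = 112.60 cm, y_c = 49.16 cm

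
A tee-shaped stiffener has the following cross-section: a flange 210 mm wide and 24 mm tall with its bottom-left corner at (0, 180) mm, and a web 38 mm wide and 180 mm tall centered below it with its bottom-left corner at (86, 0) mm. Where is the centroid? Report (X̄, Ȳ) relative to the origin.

X̄ = 105.00 mm, Ȳ = 133.27 mm

web: A = 38 × 180 = 6840.00, centroid at (105.00, 90.00).
flange: A = 210 × 24 = 5040.00, centroid at (105.00, 192.00).
ΣA = 11880.00 mm², ΣAX̄ = 1247400.00 mm³, ΣAȲ = 1583280.00 mm³.
X̄ = 1247400.00/11880.00 = 105.00 mm; Ȳ = 1583280.00/11880.00 = 133.27 mm.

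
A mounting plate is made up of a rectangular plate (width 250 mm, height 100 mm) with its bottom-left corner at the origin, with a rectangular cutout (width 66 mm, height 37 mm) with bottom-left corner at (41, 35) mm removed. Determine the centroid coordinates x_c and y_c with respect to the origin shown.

Part | A | x̄ᵢ | ȳᵢ | A·x̄ᵢ | A·ȳᵢ
plate | 25000.00 | 125.00 | 50.00 | 3125000.00 | 1250000.00
hole | -2442.00 | 74.00 | 53.50 | -180708.00 | -130647.00
Σ | 22558.00 |  |  | 2944292.00 | 1119353.00
x_c = 2944292.00 / 22558.00 = 130.52 mm
y_c = 1119353.00 / 22558.00 = 49.62 mm

x_c = 130.52 mm, y_c = 49.62 mm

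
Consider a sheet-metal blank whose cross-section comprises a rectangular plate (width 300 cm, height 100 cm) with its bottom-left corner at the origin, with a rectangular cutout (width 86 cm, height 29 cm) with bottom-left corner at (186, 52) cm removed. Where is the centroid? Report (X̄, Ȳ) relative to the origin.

Part | A | x̄ᵢ | ȳᵢ | A·x̄ᵢ | A·ȳᵢ
plate | 30000.00 | 150.00 | 50.00 | 4500000.00 | 1500000.00
hole | -2494.00 | 229.00 | 66.50 | -571126.00 | -165851.00
Σ | 27506.00 |  |  | 3928874.00 | 1334149.00
X̄ = 3928874.00 / 27506.00 = 142.84 cm
Ȳ = 1334149.00 / 27506.00 = 48.50 cm

X̄ = 142.84 cm, Ȳ = 48.50 cm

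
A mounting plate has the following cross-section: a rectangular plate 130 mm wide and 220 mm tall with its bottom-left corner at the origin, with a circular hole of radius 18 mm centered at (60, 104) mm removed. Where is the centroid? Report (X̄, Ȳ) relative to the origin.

X̄ = 65.18 mm, Ȳ = 110.22 mm

Part | A | x̄ᵢ | ȳᵢ | A·x̄ᵢ | A·ȳᵢ
plate | 28600.00 | 65.00 | 110.00 | 1859000.00 | 3146000.00
hole | -1017.88 | 60.00 | 104.00 | -61072.56 | -105859.11
Σ | 27582.12 |  |  | 1797927.44 | 3040140.89
X̄ = 1797927.44 / 27582.12 = 65.18 mm
Ȳ = 3040140.89 / 27582.12 = 110.22 mm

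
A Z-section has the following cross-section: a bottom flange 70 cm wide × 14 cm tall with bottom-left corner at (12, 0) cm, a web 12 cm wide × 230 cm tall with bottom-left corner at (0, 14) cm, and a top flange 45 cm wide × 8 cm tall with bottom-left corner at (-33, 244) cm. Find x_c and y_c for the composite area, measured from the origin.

x_c = 14.35 cm, y_c = 110.29 cm

Part | A | x̄ᵢ | ȳᵢ | A·x̄ᵢ | A·ȳᵢ
bottom flange | 980.00 | 47.00 | 7.00 | 46060.00 | 6860.00
web | 2760.00 | 6.00 | 129.00 | 16560.00 | 356040.00
top flange | 360.00 | -10.50 | 248.00 | -3780.00 | 89280.00
Σ | 4100.00 |  |  | 58840.00 | 452180.00
x_c = 58840.00 / 4100.00 = 14.35 cm
y_c = 452180.00 / 4100.00 = 110.29 cm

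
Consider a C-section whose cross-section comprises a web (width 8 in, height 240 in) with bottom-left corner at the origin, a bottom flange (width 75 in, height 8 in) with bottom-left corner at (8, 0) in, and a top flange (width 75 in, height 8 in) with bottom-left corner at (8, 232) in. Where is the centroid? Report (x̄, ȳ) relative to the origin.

web: A = 8 × 240 = 1920.00, centroid at (4.00, 120.00).
bottom flange: A = 75 × 8 = 600.00, centroid at (45.50, 4.00).
top flange: A = 75 × 8 = 600.00, centroid at (45.50, 236.00).
ΣA = 3120.00 in²
ΣAx̄ = (1920.00)(4.00) + (600.00)(45.50) + (600.00)(45.50) = 62280.00 in³
ΣAȳ = (1920.00)(120.00) + (600.00)(4.00) + (600.00)(236.00) = 374400.00 in³
x̄ = 62280.00 / 3120.00 = 19.96 in
ȳ = 374400.00 / 3120.00 = 120.00 in

x̄ = 19.96 in, ȳ = 120.00 in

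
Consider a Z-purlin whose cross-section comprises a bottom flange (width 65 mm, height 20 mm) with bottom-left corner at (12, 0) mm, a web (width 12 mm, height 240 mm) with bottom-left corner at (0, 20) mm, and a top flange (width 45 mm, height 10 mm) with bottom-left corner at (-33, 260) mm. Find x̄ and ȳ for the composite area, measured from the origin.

Part | A | x̄ᵢ | ȳᵢ | A·x̄ᵢ | A·ȳᵢ
bottom flange | 1300.00 | 44.50 | 10.00 | 57850.00 | 13000.00
web | 2880.00 | 6.00 | 140.00 | 17280.00 | 403200.00
top flange | 450.00 | -10.50 | 265.00 | -4725.00 | 119250.00
Σ | 4630.00 |  |  | 70405.00 | 535450.00
x̄ = 70405.00 / 4630.00 = 15.21 mm
ȳ = 535450.00 / 4630.00 = 115.65 mm

x̄ = 15.21 mm, ȳ = 115.65 mm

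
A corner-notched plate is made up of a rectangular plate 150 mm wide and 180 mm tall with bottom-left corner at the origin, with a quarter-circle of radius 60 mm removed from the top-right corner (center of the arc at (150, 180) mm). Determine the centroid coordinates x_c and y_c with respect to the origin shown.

x_c = 69.21 mm, y_c = 82.45 mm

Part | A | x̄ᵢ | ȳᵢ | A·x̄ᵢ | A·ȳᵢ
plate | 27000.00 | 75.00 | 90.00 | 2025000.00 | 2430000.00
removed quarter-circle | -2827.43 | 124.54 | 154.54 | -352115.01 | -436938.01
Σ | 24172.57 |  |  | 1672884.99 | 1993061.99
x_c = 1672884.99 / 24172.57 = 69.21 mm
y_c = 1993061.99 / 24172.57 = 82.45 mm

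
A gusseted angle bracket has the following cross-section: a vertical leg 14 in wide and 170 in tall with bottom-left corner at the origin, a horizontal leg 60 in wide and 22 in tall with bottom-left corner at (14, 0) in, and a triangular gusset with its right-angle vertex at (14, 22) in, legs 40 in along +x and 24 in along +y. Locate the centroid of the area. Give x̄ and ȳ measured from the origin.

x̄ = 21.02 in, ȳ = 55.32 in

vertical leg: A = 14 × 170 = 2380.00, centroid at (7.00, 85.00).
horizontal leg: A = 60 × 22 = 1320.00, centroid at (44.00, 11.00).
gusset: A = ½·40·24 = 480.00, centroid at (27.33, 30.00).
ΣA = 4180.00 in², ΣAx̄ = 87860.00 in³, ΣAȳ = 231220.00 in³.
x̄ = 87860.00/4180.00 = 21.02 in; ȳ = 231220.00/4180.00 = 55.32 in.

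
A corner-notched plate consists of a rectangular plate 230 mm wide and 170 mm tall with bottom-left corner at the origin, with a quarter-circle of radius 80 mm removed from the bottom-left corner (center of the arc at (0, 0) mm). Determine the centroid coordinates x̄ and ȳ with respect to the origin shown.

x̄ = 126.96 mm, ȳ = 92.53 mm

plate: A = 230 × 170 = 39100.00, centroid at (115.00, 85.00).
removed quarter-circle: A = −¼π·80² = -5026.55, centroid at (33.95, 33.95).
ΣA = 34073.45 mm², ΣAx̄ = 4325833.33 mm³, ΣAȳ = 3152833.33 mm³.
x̄ = 4325833.33/34073.45 = 126.96 mm; ȳ = 3152833.33/34073.45 = 92.53 mm.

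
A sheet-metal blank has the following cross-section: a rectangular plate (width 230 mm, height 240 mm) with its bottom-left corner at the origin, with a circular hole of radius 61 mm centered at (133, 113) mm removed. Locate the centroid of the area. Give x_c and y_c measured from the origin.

Part | A | x̄ᵢ | ȳᵢ | A·x̄ᵢ | A·ȳᵢ
plate | 55200.00 | 115.00 | 120.00 | 6348000.00 | 6624000.00
hole | -11689.87 | 133.00 | 113.00 | -1554752.21 | -1320954.89
Σ | 43510.13 |  |  | 4793247.79 | 5303045.11
x_c = 4793247.79 / 43510.13 = 110.16 mm
y_c = 5303045.11 / 43510.13 = 121.88 mm

x_c = 110.16 mm, y_c = 121.88 mm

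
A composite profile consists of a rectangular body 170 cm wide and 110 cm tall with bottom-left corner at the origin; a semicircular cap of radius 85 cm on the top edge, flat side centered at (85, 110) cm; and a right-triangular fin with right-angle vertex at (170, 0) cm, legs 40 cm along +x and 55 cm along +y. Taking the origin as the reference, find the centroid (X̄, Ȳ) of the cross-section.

rectangular body: A = 170 × 110 = 18700.00, centroid at (85.00, 55.00).
semicircular top: A = ½π·85² = 11349.00, centroid at (85.00, 146.08).
triangular fin: A = ½·40·55 = 1100.00, centroid at (183.33, 18.33).
ΣA = 31149.00 cm², ΣAX̄ = 2755831.96 cm³, ΣAȲ = 2706473.71 cm³.
X̄ = 2755831.96/31149.00 = 88.47 cm; Ȳ = 2706473.71/31149.00 = 86.89 cm.

X̄ = 88.47 cm, Ȳ = 86.89 cm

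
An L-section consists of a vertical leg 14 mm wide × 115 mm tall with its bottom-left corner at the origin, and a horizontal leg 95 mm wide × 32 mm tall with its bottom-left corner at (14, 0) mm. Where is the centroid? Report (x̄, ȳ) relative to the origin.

x̄ = 42.63 mm, ȳ = 30.37 mm

Part | A | x̄ᵢ | ȳᵢ | A·x̄ᵢ | A·ȳᵢ
vertical leg | 1610.00 | 7.00 | 57.50 | 11270.00 | 92575.00
horizontal leg | 3040.00 | 61.50 | 16.00 | 186960.00 | 48640.00
Σ | 4650.00 |  |  | 198230.00 | 141215.00
x̄ = 198230.00 / 4650.00 = 42.63 mm
ȳ = 141215.00 / 4650.00 = 30.37 mm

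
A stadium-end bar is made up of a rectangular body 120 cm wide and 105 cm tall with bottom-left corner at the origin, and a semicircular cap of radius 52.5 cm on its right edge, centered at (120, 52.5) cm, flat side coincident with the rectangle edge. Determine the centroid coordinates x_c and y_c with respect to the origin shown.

rectangular body: A = 120 × 105 = 12600.00, centroid at (60.00, 52.50).
semicircular end: A = ½π·52.5² = 4329.51, centroid at (142.28, 52.50).
ΣA = 16929.51 cm², ΣAx_c = 1372009.64 cm³, ΣAy_c = 888799.14 cm³.
x_c = 1372009.64/16929.51 = 81.04 cm; y_c = 888799.14/16929.51 = 52.50 cm.

x_c = 81.04 cm, y_c = 52.50 cm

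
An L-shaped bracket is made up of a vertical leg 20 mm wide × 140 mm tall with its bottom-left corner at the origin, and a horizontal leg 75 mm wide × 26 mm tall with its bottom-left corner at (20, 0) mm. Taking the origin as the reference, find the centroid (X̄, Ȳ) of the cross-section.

X̄ = 29.50 mm, Ȳ = 46.60 mm

vertical leg: A = 20 × 140 = 2800.00, centroid at (10.00, 70.00).
horizontal leg: A = 75 × 26 = 1950.00, centroid at (57.50, 13.00).
ΣA = 4750.00 mm², ΣAX̄ = 140125.00 mm³, ΣAȲ = 221350.00 mm³.
X̄ = 140125.00/4750.00 = 29.50 mm; Ȳ = 221350.00/4750.00 = 46.60 mm.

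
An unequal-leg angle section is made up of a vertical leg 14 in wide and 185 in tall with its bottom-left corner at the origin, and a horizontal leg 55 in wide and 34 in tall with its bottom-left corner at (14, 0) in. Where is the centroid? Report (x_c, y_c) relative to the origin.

Part | A | x̄ᵢ | ȳᵢ | A·x̄ᵢ | A·ȳᵢ
vertical leg | 2590.00 | 7.00 | 92.50 | 18130.00 | 239575.00
horizontal leg | 1870.00 | 41.50 | 17.00 | 77605.00 | 31790.00
Σ | 4460.00 |  |  | 95735.00 | 271365.00
x_c = 95735.00 / 4460.00 = 21.47 in
y_c = 271365.00 / 4460.00 = 60.84 in

x_c = 21.47 in, y_c = 60.84 in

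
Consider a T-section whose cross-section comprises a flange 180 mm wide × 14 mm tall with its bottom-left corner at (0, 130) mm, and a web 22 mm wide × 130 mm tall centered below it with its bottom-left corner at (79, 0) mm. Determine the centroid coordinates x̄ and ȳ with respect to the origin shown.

x̄ = 90.00 mm, ȳ = 98.72 mm

web: A = 22 × 130 = 2860.00, centroid at (90.00, 65.00).
flange: A = 180 × 14 = 2520.00, centroid at (90.00, 137.00).
ΣA = 5380.00 mm²
ΣAx̄ = (2860.00)(90.00) + (2520.00)(90.00) = 484200.00 mm³
ΣAȳ = (2860.00)(65.00) + (2520.00)(137.00) = 531140.00 mm³
x̄ = 484200.00 / 5380.00 = 90.00 mm
ȳ = 531140.00 / 5380.00 = 98.72 mm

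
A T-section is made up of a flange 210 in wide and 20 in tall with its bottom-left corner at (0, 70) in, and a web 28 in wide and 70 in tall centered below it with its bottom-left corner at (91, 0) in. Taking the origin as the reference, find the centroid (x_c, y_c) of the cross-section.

x_c = 105.00 in, y_c = 65.68 in

Part | A | x̄ᵢ | ȳᵢ | A·x̄ᵢ | A·ȳᵢ
web | 1960.00 | 105.00 | 35.00 | 205800.00 | 68600.00
flange | 4200.00 | 105.00 | 80.00 | 441000.00 | 336000.00
Σ | 6160.00 |  |  | 646800.00 | 404600.00
x_c = 646800.00 / 6160.00 = 105.00 in
y_c = 404600.00 / 6160.00 = 65.68 in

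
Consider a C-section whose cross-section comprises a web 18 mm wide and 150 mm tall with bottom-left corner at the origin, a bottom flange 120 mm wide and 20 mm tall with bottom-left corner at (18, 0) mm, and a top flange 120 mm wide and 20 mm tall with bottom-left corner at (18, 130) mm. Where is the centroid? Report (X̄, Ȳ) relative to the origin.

X̄ = 53.16 mm, Ȳ = 75.00 mm

Part | A | x̄ᵢ | ȳᵢ | A·x̄ᵢ | A·ȳᵢ
web | 2700.00 | 9.00 | 75.00 | 24300.00 | 202500.00
bottom flange | 2400.00 | 78.00 | 10.00 | 187200.00 | 24000.00
top flange | 2400.00 | 78.00 | 140.00 | 187200.00 | 336000.00
Σ | 7500.00 |  |  | 398700.00 | 562500.00
X̄ = 398700.00 / 7500.00 = 53.16 mm
Ȳ = 562500.00 / 7500.00 = 75.00 mm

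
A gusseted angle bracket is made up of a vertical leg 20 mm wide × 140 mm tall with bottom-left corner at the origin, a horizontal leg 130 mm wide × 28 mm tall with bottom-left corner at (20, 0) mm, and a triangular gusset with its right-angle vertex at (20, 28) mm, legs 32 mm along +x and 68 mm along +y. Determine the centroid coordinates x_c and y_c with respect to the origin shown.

x_c = 49.25 mm, y_c = 40.13 mm

vertical leg: A = 20 × 140 = 2800.00, centroid at (10.00, 70.00).
horizontal leg: A = 130 × 28 = 3640.00, centroid at (85.00, 14.00).
gusset: A = ½·32·68 = 1088.00, centroid at (30.67, 50.67).
ΣA = 7528.00 mm², ΣAx_c = 370765.33 mm³, ΣAy_c = 302085.33 mm³.
x_c = 370765.33/7528.00 = 49.25 mm; y_c = 302085.33/7528.00 = 40.13 mm.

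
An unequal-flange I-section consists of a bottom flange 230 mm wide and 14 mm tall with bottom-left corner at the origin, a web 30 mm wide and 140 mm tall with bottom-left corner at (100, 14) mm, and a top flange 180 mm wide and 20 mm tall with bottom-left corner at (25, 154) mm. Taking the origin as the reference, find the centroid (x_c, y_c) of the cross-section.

x_c = 115.00 mm, y_c = 87.64 mm

bottom flange: A = 230 × 14 = 3220.00, centroid at (115.00, 7.00).
web: A = 30 × 140 = 4200.00, centroid at (115.00, 84.00).
top flange: A = 180 × 20 = 3600.00, centroid at (115.00, 164.00).
ΣA = 11020.00 mm², ΣAx_c = 1267300.00 mm³, ΣAy_c = 965740.00 mm³.
x_c = 1267300.00/11020.00 = 115.00 mm; y_c = 965740.00/11020.00 = 87.64 mm.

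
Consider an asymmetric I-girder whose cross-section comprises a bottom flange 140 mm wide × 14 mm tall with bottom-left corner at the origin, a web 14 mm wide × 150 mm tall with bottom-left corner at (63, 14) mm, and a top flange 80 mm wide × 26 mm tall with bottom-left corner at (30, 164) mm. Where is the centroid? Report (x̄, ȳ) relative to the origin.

Part | A | x̄ᵢ | ȳᵢ | A·x̄ᵢ | A·ȳᵢ
bottom flange | 1960.00 | 70.00 | 7.00 | 137200.00 | 13720.00
web | 2100.00 | 70.00 | 89.00 | 147000.00 | 186900.00
top flange | 2080.00 | 70.00 | 177.00 | 145600.00 | 368160.00
Σ | 6140.00 |  |  | 429800.00 | 568780.00
x̄ = 429800.00 / 6140.00 = 70.00 mm
ȳ = 568780.00 / 6140.00 = 92.64 mm

x̄ = 70.00 mm, ȳ = 92.64 mm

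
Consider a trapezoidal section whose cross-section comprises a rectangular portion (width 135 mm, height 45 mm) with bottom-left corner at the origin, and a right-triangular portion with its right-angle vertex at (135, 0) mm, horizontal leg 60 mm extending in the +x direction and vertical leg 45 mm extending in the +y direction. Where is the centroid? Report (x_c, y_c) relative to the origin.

x_c = 83.41 mm, y_c = 21.14 mm

Part | A | x̄ᵢ | ȳᵢ | A·x̄ᵢ | A·ȳᵢ
rectangular portion | 6075.00 | 67.50 | 22.50 | 410062.50 | 136687.50
triangular portion | 1350.00 | 155.00 | 15.00 | 209250.00 | 20250.00
Σ | 7425.00 |  |  | 619312.50 | 156937.50
x_c = 619312.50 / 7425.00 = 83.41 mm
y_c = 156937.50 / 7425.00 = 21.14 mm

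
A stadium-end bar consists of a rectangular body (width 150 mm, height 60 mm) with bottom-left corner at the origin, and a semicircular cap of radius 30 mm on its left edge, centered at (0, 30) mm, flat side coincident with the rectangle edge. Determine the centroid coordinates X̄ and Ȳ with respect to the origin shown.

X̄ = 63.09 mm, Ȳ = 30.00 mm

Part | A | x̄ᵢ | ȳᵢ | A·x̄ᵢ | A·ȳᵢ
rectangular body | 9000.00 | 75.00 | 30.00 | 675000.00 | 270000.00
semicircular end | 1413.72 | -12.73 | 30.00 | -18000.00 | 42411.50
Σ | 10413.72 |  |  | 657000.00 | 312411.50
X̄ = 657000.00 / 10413.72 = 63.09 mm
Ȳ = 312411.50 / 10413.72 = 30.00 mm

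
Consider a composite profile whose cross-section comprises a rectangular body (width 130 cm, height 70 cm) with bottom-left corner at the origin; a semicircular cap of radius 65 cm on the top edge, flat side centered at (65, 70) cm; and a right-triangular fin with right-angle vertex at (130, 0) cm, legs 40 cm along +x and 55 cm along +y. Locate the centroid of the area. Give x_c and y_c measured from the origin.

x_c = 70.12 cm, y_c = 58.58 cm

Part | A | x̄ᵢ | ȳᵢ | A·x̄ᵢ | A·ȳᵢ
rectangular body | 9100.00 | 65.00 | 35.00 | 591500.00 | 318500.00
semicircular top | 6636.61 | 65.00 | 97.59 | 431379.94 | 647646.35
triangular fin | 1100.00 | 143.33 | 18.33 | 157666.67 | 20166.67
Σ | 16836.61 |  |  | 1180546.61 | 986313.01
x_c = 1180546.61 / 16836.61 = 70.12 cm
y_c = 986313.01 / 16836.61 = 58.58 cm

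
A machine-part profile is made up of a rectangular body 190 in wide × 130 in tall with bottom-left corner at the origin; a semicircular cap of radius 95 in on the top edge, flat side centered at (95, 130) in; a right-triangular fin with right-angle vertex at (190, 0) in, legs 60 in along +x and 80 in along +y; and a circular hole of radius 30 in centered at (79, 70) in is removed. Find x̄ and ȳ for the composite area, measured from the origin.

x̄ = 103.35 in, ȳ = 101.07 in

rectangular body: A = 190 × 130 = 24700.00, centroid at (95.00, 65.00).
semicircular top: A = ½π·95² = 14176.44, centroid at (95.00, 170.32).
triangular fin: A = ½·60·80 = 2400.00, centroid at (210.00, 26.67).
hole: A = −π·30² = -2827.43, centroid at (79.00, 70.00).
ΣA = 38449.00 in²
ΣAx̄ = (24700.00)(95.00) + (14176.44)(95.00) + (2400.00)(210.00) + (-2827.43)(79.00) = 3973894.26 in³
ΣAȳ = (24700.00)(65.00) + (14176.44)(170.32) + (2400.00)(26.67) + (-2827.43)(70.00) = 3886099.79 in³
x̄ = 3973894.26 / 38449.00 = 103.35 in
ȳ = 3886099.79 / 38449.00 = 101.07 in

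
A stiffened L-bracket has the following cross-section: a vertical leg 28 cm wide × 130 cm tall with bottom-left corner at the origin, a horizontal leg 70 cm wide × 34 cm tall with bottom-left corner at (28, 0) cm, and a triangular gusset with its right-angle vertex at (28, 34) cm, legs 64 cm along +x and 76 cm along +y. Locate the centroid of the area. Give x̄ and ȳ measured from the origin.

x̄ = 37.96 cm, ȳ = 49.85 cm

Part | A | x̄ᵢ | ȳᵢ | A·x̄ᵢ | A·ȳᵢ
vertical leg | 3640.00 | 14.00 | 65.00 | 50960.00 | 236600.00
horizontal leg | 2380.00 | 63.00 | 17.00 | 149940.00 | 40460.00
gusset | 2432.00 | 49.33 | 59.33 | 119978.67 | 144298.67
Σ | 8452.00 |  |  | 320878.67 | 421358.67
x̄ = 320878.67 / 8452.00 = 37.96 cm
ȳ = 421358.67 / 8452.00 = 49.85 cm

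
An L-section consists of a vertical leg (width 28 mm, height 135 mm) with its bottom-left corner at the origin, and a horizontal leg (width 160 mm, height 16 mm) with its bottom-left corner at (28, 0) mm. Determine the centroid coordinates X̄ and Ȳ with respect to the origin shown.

vertical leg: A = 28 × 135 = 3780.00, centroid at (14.00, 67.50).
horizontal leg: A = 160 × 16 = 2560.00, centroid at (108.00, 8.00).
ΣA = 6340.00 mm², ΣAX̄ = 329400.00 mm³, ΣAȲ = 275630.00 mm³.
X̄ = 329400.00/6340.00 = 51.96 mm; Ȳ = 275630.00/6340.00 = 43.47 mm.

X̄ = 51.96 mm, Ȳ = 43.47 mm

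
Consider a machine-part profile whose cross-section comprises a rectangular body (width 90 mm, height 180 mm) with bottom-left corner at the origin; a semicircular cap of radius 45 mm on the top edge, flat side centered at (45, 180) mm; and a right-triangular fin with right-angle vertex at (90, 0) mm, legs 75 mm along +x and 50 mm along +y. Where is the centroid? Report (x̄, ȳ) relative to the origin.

x̄ = 51.17 mm, ȳ = 99.86 mm

Part | A | x̄ᵢ | ȳᵢ | A·x̄ᵢ | A·ȳᵢ
rectangular body | 16200.00 | 45.00 | 90.00 | 729000.00 | 1458000.00
semicircular top | 3180.86 | 45.00 | 199.10 | 143138.82 | 633305.26
triangular fin | 1875.00 | 115.00 | 16.67 | 215625.00 | 31250.00
Σ | 21255.86 |  |  | 1087763.82 | 2122555.26
x̄ = 1087763.82 / 21255.86 = 51.17 mm
ȳ = 2122555.26 / 21255.86 = 99.86 mm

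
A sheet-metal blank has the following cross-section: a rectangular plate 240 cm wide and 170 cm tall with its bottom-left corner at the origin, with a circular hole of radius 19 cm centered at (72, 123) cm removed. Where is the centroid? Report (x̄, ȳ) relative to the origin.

Part | A | x̄ᵢ | ȳᵢ | A·x̄ᵢ | A·ȳᵢ
plate | 40800.00 | 120.00 | 85.00 | 4896000.00 | 3468000.00
hole | -1134.11 | 72.00 | 123.00 | -81656.28 | -139496.14
Σ | 39665.89 |  |  | 4814343.72 | 3328503.86
x̄ = 4814343.72 / 39665.89 = 121.37 cm
ȳ = 3328503.86 / 39665.89 = 83.91 cm

x̄ = 121.37 cm, ȳ = 83.91 cm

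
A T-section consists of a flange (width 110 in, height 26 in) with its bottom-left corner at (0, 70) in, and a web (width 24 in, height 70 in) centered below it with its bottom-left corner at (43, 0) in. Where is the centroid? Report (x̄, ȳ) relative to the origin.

Part | A | x̄ᵢ | ȳᵢ | A·x̄ᵢ | A·ȳᵢ
web | 1680.00 | 55.00 | 35.00 | 92400.00 | 58800.00
flange | 2860.00 | 55.00 | 83.00 | 157300.00 | 237380.00
Σ | 4540.00 |  |  | 249700.00 | 296180.00
x̄ = 249700.00 / 4540.00 = 55.00 in
ȳ = 296180.00 / 4540.00 = 65.24 in

x̄ = 55.00 in, ȳ = 65.24 in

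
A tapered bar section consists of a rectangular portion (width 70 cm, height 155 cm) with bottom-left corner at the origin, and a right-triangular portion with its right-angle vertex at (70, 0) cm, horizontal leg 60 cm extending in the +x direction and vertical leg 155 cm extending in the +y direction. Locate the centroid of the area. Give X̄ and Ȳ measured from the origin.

X̄ = 51.50 cm, Ȳ = 69.75 cm

rectangular portion: A = 70 × 155 = 10850.00, centroid at (35.00, 77.50).
triangular portion: A = ½·60·155 = 4650.00, centroid at (90.00, 51.67).
ΣA = 15500.00 cm²
ΣAX̄ = (10850.00)(35.00) + (4650.00)(90.00) = 798250.00 cm³
ΣAȲ = (10850.00)(77.50) + (4650.00)(51.67) = 1081125.00 cm³
X̄ = 798250.00 / 15500.00 = 51.50 cm
Ȳ = 1081125.00 / 15500.00 = 69.75 cm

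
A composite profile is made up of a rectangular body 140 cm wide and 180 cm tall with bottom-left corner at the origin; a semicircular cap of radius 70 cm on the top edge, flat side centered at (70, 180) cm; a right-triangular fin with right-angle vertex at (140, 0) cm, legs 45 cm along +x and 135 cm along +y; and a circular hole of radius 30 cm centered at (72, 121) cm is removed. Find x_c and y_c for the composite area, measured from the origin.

rectangular body: A = 140 × 180 = 25200.00, centroid at (70.00, 90.00).
semicircular top: A = ½π·70² = 7696.90, centroid at (70.00, 209.71).
triangular fin: A = ½·45·135 = 3037.50, centroid at (155.00, 45.00).
hole: A = −π·30² = -2827.43, centroid at (72.00, 121.00).
ΣA = 33106.97 cm²
ΣAx_c = (25200.00)(70.00) + (7696.90)(70.00) + (3037.50)(155.00) + (-2827.43)(72.00) = 2570020.44 cm³
ΣAy_c = (25200.00)(90.00) + (7696.90)(209.71) + (3037.50)(45.00) + (-2827.43)(121.00) = 3676677.09 cm³
x_c = 2570020.44 / 33106.97 = 77.63 cm
y_c = 3676677.09 / 33106.97 = 111.05 cm

x_c = 77.63 cm, y_c = 111.05 cm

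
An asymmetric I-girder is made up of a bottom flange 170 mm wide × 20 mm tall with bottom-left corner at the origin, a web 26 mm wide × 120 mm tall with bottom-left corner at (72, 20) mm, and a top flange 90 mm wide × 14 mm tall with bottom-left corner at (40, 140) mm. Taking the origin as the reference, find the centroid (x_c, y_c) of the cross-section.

x_c = 85.00 mm, y_c = 60.26 mm

bottom flange: A = 170 × 20 = 3400.00, centroid at (85.00, 10.00).
web: A = 26 × 120 = 3120.00, centroid at (85.00, 80.00).
top flange: A = 90 × 14 = 1260.00, centroid at (85.00, 147.00).
ΣA = 7780.00 mm², ΣAx_c = 661300.00 mm³, ΣAy_c = 468820.00 mm³.
x_c = 661300.00/7780.00 = 85.00 mm; y_c = 468820.00/7780.00 = 60.26 mm.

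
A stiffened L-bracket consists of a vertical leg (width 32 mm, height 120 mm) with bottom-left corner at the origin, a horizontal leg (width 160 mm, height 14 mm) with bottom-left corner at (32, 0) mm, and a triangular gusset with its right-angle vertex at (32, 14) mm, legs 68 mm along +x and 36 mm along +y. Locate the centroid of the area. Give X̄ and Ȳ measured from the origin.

X̄ = 51.92 mm, Ȳ = 38.05 mm

vertical leg: A = 32 × 120 = 3840.00, centroid at (16.00, 60.00).
horizontal leg: A = 160 × 14 = 2240.00, centroid at (112.00, 7.00).
gusset: A = ½·68·36 = 1224.00, centroid at (54.67, 26.00).
ΣA = 7304.00 mm², ΣAX̄ = 379232.00 mm³, ΣAȲ = 277904.00 mm³.
X̄ = 379232.00/7304.00 = 51.92 mm; Ȳ = 277904.00/7304.00 = 38.05 mm.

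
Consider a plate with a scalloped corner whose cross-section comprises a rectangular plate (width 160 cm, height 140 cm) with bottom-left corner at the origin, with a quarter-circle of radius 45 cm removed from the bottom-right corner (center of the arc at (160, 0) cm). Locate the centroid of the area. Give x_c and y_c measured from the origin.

Part | A | x̄ᵢ | ȳᵢ | A·x̄ᵢ | A·ȳᵢ
plate | 22400.00 | 80.00 | 70.00 | 1792000.00 | 1568000.00
removed quarter-circle | -1590.43 | 140.90 | 19.10 | -224094.00 | -30375.00
Σ | 20809.57 |  |  | 1567906.00 | 1537625.00
x_c = 1567906.00 / 20809.57 = 75.35 cm
y_c = 1537625.00 / 20809.57 = 73.89 cm

x_c = 75.35 cm, y_c = 73.89 cm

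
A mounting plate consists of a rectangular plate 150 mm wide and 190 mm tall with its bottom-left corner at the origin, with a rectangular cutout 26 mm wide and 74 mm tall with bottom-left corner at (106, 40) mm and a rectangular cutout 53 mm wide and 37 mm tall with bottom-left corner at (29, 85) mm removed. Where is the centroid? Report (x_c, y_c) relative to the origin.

x_c = 73.11 mm, y_c = 95.73 mm

plate: A = 150 × 190 = 28500.00, centroid at (75.00, 95.00).
hole 1: A = −(26 × 74) = -1924.00, centroid at (119.00, 77.00).
hole 2: A = −(53 × 37) = -1961.00, centroid at (55.50, 103.50).
ΣA = 24615.00 mm²
ΣAx_c = (28500.00)(75.00) + (-1924.00)(119.00) + (-1961.00)(55.50) = 1799708.50 mm³
ΣAy_c = (28500.00)(95.00) + (-1924.00)(77.00) + (-1961.00)(103.50) = 2356388.50 mm³
x_c = 1799708.50 / 24615.00 = 73.11 mm
y_c = 2356388.50 / 24615.00 = 95.73 mm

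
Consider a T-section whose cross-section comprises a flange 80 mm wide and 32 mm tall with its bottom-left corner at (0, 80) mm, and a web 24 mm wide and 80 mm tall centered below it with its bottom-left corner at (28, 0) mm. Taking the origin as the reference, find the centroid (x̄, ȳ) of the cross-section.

x̄ = 40.00 mm, ȳ = 72.00 mm

web: A = 24 × 80 = 1920.00, centroid at (40.00, 40.00).
flange: A = 80 × 32 = 2560.00, centroid at (40.00, 96.00).
ΣA = 4480.00 mm², ΣAx̄ = 179200.00 mm³, ΣAȳ = 322560.00 mm³.
x̄ = 179200.00/4480.00 = 40.00 mm; ȳ = 322560.00/4480.00 = 72.00 mm.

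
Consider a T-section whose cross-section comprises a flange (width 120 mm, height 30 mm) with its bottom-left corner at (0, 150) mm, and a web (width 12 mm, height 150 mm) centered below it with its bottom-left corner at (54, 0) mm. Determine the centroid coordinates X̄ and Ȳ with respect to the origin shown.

X̄ = 60.00 mm, Ȳ = 135.00 mm

web: A = 12 × 150 = 1800.00, centroid at (60.00, 75.00).
flange: A = 120 × 30 = 3600.00, centroid at (60.00, 165.00).
ΣA = 5400.00 mm², ΣAX̄ = 324000.00 mm³, ΣAȲ = 729000.00 mm³.
X̄ = 324000.00/5400.00 = 60.00 mm; Ȳ = 729000.00/5400.00 = 135.00 mm.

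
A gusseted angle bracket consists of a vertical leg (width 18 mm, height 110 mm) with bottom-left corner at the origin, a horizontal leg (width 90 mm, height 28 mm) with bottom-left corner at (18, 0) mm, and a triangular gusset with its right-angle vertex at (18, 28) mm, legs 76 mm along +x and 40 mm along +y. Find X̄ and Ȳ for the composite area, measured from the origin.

X̄ = 40.27 mm, Ȳ = 34.39 mm

vertical leg: A = 18 × 110 = 1980.00, centroid at (9.00, 55.00).
horizontal leg: A = 90 × 28 = 2520.00, centroid at (63.00, 14.00).
gusset: A = ½·76·40 = 1520.00, centroid at (43.33, 41.33).
ΣA = 6020.00 mm², ΣAX̄ = 242446.67 mm³, ΣAȲ = 207006.67 mm³.
X̄ = 242446.67/6020.00 = 40.27 mm; Ȳ = 207006.67/6020.00 = 34.39 mm.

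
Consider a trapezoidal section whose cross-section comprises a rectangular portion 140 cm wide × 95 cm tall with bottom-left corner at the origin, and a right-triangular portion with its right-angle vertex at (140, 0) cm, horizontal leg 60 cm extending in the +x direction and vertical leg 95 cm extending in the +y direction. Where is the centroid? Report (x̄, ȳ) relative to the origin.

Part | A | x̄ᵢ | ȳᵢ | A·x̄ᵢ | A·ȳᵢ
rectangular portion | 13300.00 | 70.00 | 47.50 | 931000.00 | 631750.00
triangular portion | 2850.00 | 160.00 | 31.67 | 456000.00 | 90250.00
Σ | 16150.00 |  |  | 1387000.00 | 722000.00
x̄ = 1387000.00 / 16150.00 = 85.88 cm
ȳ = 722000.00 / 16150.00 = 44.71 cm

x̄ = 85.88 cm, ȳ = 44.71 cm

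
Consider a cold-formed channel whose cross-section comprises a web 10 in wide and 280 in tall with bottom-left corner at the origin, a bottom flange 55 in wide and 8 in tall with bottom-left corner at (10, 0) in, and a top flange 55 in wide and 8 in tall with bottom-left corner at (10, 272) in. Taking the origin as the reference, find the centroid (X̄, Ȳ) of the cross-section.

X̄ = 12.77 in, Ȳ = 140.00 in

web: A = 10 × 280 = 2800.00, centroid at (5.00, 140.00).
bottom flange: A = 55 × 8 = 440.00, centroid at (37.50, 4.00).
top flange: A = 55 × 8 = 440.00, centroid at (37.50, 276.00).
ΣA = 3680.00 in²
ΣAX̄ = (2800.00)(5.00) + (440.00)(37.50) + (440.00)(37.50) = 47000.00 in³
ΣAȲ = (2800.00)(140.00) + (440.00)(4.00) + (440.00)(276.00) = 515200.00 in³
X̄ = 47000.00 / 3680.00 = 12.77 in
Ȳ = 515200.00 / 3680.00 = 140.00 in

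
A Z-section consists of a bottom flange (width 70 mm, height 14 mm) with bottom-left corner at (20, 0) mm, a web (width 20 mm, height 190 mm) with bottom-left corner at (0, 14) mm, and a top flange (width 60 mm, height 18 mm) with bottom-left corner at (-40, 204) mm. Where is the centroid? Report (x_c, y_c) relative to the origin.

bottom flange: A = 70 × 14 = 980.00, centroid at (55.00, 7.00).
web: A = 20 × 190 = 3800.00, centroid at (10.00, 109.00).
top flange: A = 60 × 18 = 1080.00, centroid at (-10.00, 213.00).
ΣA = 5860.00 mm², ΣAx_c = 81100.00 mm³, ΣAy_c = 651100.00 mm³.
x_c = 81100.00/5860.00 = 13.84 mm; y_c = 651100.00/5860.00 = 111.11 mm.

x_c = 13.84 mm, y_c = 111.11 mm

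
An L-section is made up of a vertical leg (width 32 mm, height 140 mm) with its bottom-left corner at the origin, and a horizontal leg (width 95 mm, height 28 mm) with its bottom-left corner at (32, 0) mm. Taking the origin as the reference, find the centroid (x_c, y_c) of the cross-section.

x_c = 39.66 mm, y_c = 49.14 mm

vertical leg: A = 32 × 140 = 4480.00, centroid at (16.00, 70.00).
horizontal leg: A = 95 × 28 = 2660.00, centroid at (79.50, 14.00).
ΣA = 7140.00 mm²
ΣAx_c = (4480.00)(16.00) + (2660.00)(79.50) = 283150.00 mm³
ΣAy_c = (4480.00)(70.00) + (2660.00)(14.00) = 350840.00 mm³
x_c = 283150.00 / 7140.00 = 39.66 mm
y_c = 350840.00 / 7140.00 = 49.14 mm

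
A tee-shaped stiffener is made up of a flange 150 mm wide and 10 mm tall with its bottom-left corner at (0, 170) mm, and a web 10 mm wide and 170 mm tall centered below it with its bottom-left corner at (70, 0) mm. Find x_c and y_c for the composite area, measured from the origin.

web: A = 10 × 170 = 1700.00, centroid at (75.00, 85.00).
flange: A = 150 × 10 = 1500.00, centroid at (75.00, 175.00).
ΣA = 3200.00 mm², ΣAx_c = 240000.00 mm³, ΣAy_c = 407000.00 mm³.
x_c = 240000.00/3200.00 = 75.00 mm; y_c = 407000.00/3200.00 = 127.19 mm.

x_c = 75.00 mm, y_c = 127.19 mm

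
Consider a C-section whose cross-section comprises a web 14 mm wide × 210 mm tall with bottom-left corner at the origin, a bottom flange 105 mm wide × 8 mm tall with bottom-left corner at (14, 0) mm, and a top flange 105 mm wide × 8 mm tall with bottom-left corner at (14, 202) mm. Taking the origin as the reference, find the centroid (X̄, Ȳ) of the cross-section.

X̄ = 28.64 mm, Ȳ = 105.00 mm

web: A = 14 × 210 = 2940.00, centroid at (7.00, 105.00).
bottom flange: A = 105 × 8 = 840.00, centroid at (66.50, 4.00).
top flange: A = 105 × 8 = 840.00, centroid at (66.50, 206.00).
ΣA = 4620.00 mm²
ΣAX̄ = (2940.00)(7.00) + (840.00)(66.50) + (840.00)(66.50) = 132300.00 mm³
ΣAȲ = (2940.00)(105.00) + (840.00)(4.00) + (840.00)(206.00) = 485100.00 mm³
X̄ = 132300.00 / 4620.00 = 28.64 mm
Ȳ = 485100.00 / 4620.00 = 105.00 mm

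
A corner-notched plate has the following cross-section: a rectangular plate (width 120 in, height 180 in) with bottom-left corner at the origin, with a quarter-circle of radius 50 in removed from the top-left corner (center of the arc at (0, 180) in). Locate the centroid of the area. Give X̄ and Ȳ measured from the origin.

plate: A = 120 × 180 = 21600.00, centroid at (60.00, 90.00).
removed quarter-circle: A = −¼π·50² = -1963.50, centroid at (21.22, 158.78).
ΣA = 19636.50 in², ΣAX̄ = 1254333.33 in³, ΣAȲ = 1632237.49 in³.
X̄ = 1254333.33/19636.50 = 63.88 in; Ȳ = 1632237.49/19636.50 = 83.12 in.

X̄ = 63.88 in, Ȳ = 83.12 in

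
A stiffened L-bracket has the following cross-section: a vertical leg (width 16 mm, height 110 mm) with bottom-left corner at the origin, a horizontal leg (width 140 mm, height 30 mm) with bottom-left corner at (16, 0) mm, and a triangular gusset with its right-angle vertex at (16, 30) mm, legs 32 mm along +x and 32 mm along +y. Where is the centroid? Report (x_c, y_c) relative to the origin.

Part | A | x̄ᵢ | ȳᵢ | A·x̄ᵢ | A·ȳᵢ
vertical leg | 1760.00 | 8.00 | 55.00 | 14080.00 | 96800.00
horizontal leg | 4200.00 | 86.00 | 15.00 | 361200.00 | 63000.00
gusset | 512.00 | 26.67 | 40.67 | 13653.33 | 20821.33
Σ | 6472.00 |  |  | 388933.33 | 180621.33
x_c = 388933.33 / 6472.00 = 60.09 mm
y_c = 180621.33 / 6472.00 = 27.91 mm

x_c = 60.09 mm, y_c = 27.91 mm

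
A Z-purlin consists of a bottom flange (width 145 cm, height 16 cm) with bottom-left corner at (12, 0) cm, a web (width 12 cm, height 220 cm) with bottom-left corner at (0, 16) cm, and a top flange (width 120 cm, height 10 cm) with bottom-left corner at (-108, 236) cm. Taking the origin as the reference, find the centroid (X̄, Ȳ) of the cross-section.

bottom flange: A = 145 × 16 = 2320.00, centroid at (84.50, 8.00).
web: A = 12 × 220 = 2640.00, centroid at (6.00, 126.00).
top flange: A = 120 × 10 = 1200.00, centroid at (-48.00, 241.00).
ΣA = 6160.00 cm², ΣAX̄ = 154280.00 cm³, ΣAȲ = 640400.00 cm³.
X̄ = 154280.00/6160.00 = 25.05 cm; Ȳ = 640400.00/6160.00 = 103.96 cm.

X̄ = 25.05 cm, Ȳ = 103.96 cm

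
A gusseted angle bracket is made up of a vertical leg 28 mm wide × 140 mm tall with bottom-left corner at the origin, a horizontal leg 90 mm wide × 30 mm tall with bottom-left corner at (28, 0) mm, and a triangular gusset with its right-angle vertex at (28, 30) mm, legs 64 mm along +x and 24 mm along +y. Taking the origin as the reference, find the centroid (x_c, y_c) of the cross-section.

x_c = 39.23 mm, y_c = 46.57 mm

Part | A | x̄ᵢ | ȳᵢ | A·x̄ᵢ | A·ȳᵢ
vertical leg | 3920.00 | 14.00 | 70.00 | 54880.00 | 274400.00
horizontal leg | 2700.00 | 73.00 | 15.00 | 197100.00 | 40500.00
gusset | 768.00 | 49.33 | 38.00 | 37888.00 | 29184.00
Σ | 7388.00 |  |  | 289868.00 | 344084.00
x_c = 289868.00 / 7388.00 = 39.23 mm
y_c = 344084.00 / 7388.00 = 46.57 mm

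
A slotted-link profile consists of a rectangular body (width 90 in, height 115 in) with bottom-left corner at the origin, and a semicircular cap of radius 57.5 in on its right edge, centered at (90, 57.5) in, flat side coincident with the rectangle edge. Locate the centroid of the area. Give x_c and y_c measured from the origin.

x_c = 68.19 in, y_c = 57.50 in

rectangular body: A = 90 × 115 = 10350.00, centroid at (45.00, 57.50).
semicircular end: A = ½π·57.5² = 5193.45, centroid at (114.40, 57.50).
ΣA = 15543.45 in², ΣAx_c = 1059899.67 in³, ΣAy_c = 893748.11 in³.
x_c = 1059899.67/15543.45 = 68.19 in; y_c = 893748.11/15543.45 = 57.50 in.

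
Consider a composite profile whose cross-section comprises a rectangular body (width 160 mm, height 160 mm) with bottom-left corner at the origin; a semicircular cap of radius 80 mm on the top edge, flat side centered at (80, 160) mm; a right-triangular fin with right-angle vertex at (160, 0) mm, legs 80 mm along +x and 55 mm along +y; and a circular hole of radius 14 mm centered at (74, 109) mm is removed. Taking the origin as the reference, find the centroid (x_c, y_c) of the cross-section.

x_c = 86.40 mm, y_c = 106.64 mm

rectangular body: A = 160 × 160 = 25600.00, centroid at (80.00, 80.00).
semicircular top: A = ½π·80² = 10053.10, centroid at (80.00, 193.95).
triangular fin: A = ½·80·55 = 2200.00, centroid at (186.67, 18.33).
hole: A = −π·14² = -615.75, centroid at (74.00, 109.00).
ΣA = 37237.34 mm², ΣAx_c = 3217348.73 mm³, ΣAy_c = 3971045.12 mm³.
x_c = 3217348.73/37237.34 = 86.40 mm; y_c = 3971045.12/37237.34 = 106.64 mm.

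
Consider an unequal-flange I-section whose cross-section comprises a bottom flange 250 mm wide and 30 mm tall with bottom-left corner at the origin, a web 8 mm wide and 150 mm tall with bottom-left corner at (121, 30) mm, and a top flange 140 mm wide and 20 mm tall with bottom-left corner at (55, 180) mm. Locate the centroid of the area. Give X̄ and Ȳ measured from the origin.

Part | A | x̄ᵢ | ȳᵢ | A·x̄ᵢ | A·ȳᵢ
bottom flange | 7500.00 | 125.00 | 15.00 | 937500.00 | 112500.00
web | 1200.00 | 125.00 | 105.00 | 150000.00 | 126000.00
top flange | 2800.00 | 125.00 | 190.00 | 350000.00 | 532000.00
Σ | 11500.00 |  |  | 1437500.00 | 770500.00
X̄ = 1437500.00 / 11500.00 = 125.00 mm
Ȳ = 770500.00 / 11500.00 = 67.00 mm

X̄ = 125.00 mm, Ȳ = 67.00 mm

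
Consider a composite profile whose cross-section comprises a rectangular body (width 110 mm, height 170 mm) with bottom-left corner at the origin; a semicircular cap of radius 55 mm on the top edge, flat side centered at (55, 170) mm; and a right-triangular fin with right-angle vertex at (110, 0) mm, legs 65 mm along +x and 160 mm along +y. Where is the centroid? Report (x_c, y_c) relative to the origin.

x_c = 68.91 mm, y_c = 97.22 mm

rectangular body: A = 110 × 170 = 18700.00, centroid at (55.00, 85.00).
semicircular top: A = ½π·55² = 4751.66, centroid at (55.00, 193.34).
triangular fin: A = ½·65·160 = 5200.00, centroid at (131.67, 53.33).
ΣA = 28651.66 mm²
ΣAx_c = (18700.00)(55.00) + (4751.66)(55.00) + (5200.00)(131.67) = 1974507.91 mm³
ΣAy_c = (18700.00)(85.00) + (4751.66)(193.34) + (5200.00)(53.33) = 2785532.01 mm³
x_c = 1974507.91 / 28651.66 = 68.91 mm
y_c = 2785532.01 / 28651.66 = 97.22 mm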